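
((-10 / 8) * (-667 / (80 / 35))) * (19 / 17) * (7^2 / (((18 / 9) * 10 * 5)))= 4346839 / 21760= 199.76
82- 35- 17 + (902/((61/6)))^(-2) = 878696041/29289744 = 30.00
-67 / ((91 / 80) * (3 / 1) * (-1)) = 5360 / 273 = 19.63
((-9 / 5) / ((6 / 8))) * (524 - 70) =-5448 / 5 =-1089.60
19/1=19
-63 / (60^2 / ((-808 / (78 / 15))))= 707 / 260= 2.72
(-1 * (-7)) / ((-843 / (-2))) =0.02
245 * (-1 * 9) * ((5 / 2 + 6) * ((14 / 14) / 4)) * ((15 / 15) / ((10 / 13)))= -97461 / 16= -6091.31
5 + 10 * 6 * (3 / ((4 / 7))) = 320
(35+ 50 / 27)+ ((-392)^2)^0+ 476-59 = 12281 / 27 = 454.85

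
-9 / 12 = -3 / 4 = -0.75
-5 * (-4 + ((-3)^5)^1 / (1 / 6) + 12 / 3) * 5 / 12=6075 / 2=3037.50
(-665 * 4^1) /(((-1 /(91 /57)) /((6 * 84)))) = 2140320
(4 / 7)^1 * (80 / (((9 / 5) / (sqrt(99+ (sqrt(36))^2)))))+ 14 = 14+ 1600 * sqrt(15) / 21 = 309.08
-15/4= -3.75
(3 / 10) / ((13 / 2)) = 3 / 65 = 0.05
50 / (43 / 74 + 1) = 3700 / 117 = 31.62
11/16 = 0.69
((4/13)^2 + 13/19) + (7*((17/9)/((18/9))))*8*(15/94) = 4173731/452751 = 9.22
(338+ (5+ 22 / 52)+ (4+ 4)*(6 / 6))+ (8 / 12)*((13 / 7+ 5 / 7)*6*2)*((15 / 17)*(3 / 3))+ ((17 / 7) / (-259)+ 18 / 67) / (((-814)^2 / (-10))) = 1643446236927468 / 4446862479059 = 369.57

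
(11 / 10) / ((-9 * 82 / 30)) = -11 / 246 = -0.04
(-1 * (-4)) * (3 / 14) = 6 / 7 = 0.86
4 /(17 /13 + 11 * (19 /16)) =832 /2989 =0.28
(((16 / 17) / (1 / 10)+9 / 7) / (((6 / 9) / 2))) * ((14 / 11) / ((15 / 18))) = 45828 / 935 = 49.01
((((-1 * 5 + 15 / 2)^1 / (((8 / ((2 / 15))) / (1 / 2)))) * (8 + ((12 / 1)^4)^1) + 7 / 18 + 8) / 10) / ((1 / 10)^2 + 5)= 8.79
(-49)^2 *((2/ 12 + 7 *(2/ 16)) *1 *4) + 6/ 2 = 60043/ 6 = 10007.17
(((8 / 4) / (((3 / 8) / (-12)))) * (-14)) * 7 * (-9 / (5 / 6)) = -338688 / 5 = -67737.60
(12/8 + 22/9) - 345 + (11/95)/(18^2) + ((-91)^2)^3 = 17479015567324301/30780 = 567869251699.94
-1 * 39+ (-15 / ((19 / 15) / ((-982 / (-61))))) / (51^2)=-13087639 / 334951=-39.07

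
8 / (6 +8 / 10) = 20 / 17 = 1.18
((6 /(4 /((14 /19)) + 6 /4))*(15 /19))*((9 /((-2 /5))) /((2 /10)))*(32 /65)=-907200 /23959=-37.86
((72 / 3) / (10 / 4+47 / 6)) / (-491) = -72 / 15221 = -0.00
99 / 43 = 2.30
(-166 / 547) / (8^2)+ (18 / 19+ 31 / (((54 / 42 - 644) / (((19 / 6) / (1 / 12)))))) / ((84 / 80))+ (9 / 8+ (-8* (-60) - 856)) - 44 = -13188306239531 / 31421447904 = -419.72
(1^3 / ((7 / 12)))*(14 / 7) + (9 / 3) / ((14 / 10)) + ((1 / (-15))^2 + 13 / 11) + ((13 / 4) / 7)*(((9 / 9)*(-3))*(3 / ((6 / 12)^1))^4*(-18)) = 563050877 / 17325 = 32499.33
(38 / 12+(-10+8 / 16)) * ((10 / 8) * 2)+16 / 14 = -617 / 42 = -14.69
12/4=3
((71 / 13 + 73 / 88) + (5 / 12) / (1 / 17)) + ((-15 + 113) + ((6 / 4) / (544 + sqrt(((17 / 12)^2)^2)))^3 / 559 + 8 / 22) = 8014912992527260121119 / 71729484570046875000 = 111.74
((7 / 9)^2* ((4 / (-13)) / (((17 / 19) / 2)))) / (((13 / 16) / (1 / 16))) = -7448 / 232713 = -0.03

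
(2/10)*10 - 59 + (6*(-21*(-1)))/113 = -6315/113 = -55.88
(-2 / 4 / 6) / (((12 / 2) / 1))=-1 / 72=-0.01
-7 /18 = -0.39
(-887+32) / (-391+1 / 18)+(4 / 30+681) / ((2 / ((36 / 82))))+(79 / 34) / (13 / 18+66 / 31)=5950924778724 / 39017596495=152.52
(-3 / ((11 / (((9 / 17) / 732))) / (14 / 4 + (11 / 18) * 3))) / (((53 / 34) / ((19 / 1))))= -456 / 35563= -0.01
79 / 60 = 1.32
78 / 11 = 7.09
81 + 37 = 118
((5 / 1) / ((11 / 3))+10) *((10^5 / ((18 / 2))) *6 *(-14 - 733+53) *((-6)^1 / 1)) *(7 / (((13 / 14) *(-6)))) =-3963403263.40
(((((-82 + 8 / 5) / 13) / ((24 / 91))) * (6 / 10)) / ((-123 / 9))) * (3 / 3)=4221 / 4100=1.03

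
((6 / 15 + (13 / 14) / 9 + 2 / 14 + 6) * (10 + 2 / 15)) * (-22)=-7000664 / 4725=-1481.62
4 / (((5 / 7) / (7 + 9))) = 448 / 5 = 89.60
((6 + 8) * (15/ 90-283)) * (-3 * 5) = 59395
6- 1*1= 5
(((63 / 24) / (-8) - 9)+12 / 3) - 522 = -33749 / 64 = -527.33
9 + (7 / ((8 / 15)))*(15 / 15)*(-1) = -33 / 8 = -4.12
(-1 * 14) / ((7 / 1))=-2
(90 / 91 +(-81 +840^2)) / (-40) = -64202319 / 3640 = -17638.00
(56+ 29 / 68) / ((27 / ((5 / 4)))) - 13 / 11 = 38521 / 26928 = 1.43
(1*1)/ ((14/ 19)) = 19/ 14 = 1.36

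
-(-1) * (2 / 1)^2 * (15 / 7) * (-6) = -360 / 7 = -51.43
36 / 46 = 18 / 23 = 0.78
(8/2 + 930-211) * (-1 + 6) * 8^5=118456320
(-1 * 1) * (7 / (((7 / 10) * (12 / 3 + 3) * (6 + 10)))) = -5 / 56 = -0.09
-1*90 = -90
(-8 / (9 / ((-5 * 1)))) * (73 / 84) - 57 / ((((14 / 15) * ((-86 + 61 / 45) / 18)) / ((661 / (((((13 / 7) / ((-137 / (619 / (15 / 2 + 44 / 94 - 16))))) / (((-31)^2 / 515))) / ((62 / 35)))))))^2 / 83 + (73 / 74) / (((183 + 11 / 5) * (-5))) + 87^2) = 7683430805640545915460562611619954582087870 / 1993157939039581673112294946997871685424361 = 3.85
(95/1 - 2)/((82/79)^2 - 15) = -580413/86891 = -6.68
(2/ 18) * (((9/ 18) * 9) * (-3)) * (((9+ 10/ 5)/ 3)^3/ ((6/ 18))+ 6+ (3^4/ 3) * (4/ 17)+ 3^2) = -12947/ 51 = -253.86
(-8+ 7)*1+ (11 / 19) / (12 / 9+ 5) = -328 / 361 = -0.91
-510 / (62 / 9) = -2295 / 31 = -74.03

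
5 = 5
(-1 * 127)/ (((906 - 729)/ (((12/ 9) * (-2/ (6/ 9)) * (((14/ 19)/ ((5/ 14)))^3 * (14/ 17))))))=53550060032/ 2579841375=20.76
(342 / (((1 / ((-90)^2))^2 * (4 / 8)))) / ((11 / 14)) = 628281360000 / 11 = 57116487272.73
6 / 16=3 / 8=0.38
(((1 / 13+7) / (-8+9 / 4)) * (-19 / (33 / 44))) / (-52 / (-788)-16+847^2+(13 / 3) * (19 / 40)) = 9582080 / 220469869607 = 0.00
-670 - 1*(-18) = -652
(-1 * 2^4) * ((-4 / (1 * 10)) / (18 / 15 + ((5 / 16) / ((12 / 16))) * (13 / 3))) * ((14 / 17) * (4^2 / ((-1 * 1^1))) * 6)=-1548288 / 9197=-168.35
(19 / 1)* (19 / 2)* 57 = 20577 / 2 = 10288.50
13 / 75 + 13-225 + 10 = -15137 / 75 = -201.83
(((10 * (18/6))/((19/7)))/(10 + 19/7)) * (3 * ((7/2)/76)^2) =108045/19534432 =0.01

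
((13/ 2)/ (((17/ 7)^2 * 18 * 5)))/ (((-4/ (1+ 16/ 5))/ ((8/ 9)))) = -4459/ 390150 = -0.01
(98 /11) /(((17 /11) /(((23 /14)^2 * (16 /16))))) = 529 /34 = 15.56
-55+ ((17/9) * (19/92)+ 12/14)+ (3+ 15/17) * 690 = 258653473/98532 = 2625.07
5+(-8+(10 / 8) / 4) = -43 / 16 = -2.69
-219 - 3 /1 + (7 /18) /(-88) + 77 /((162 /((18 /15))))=-5261273 /23760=-221.43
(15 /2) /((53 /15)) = 225 /106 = 2.12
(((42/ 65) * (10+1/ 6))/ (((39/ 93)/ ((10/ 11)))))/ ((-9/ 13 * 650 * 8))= -13237/ 3346200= -0.00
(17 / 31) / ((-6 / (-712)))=6052 / 93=65.08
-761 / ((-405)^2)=-761 / 164025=-0.00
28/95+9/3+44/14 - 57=-33624/665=-50.56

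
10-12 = -2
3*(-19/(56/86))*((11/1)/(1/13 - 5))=350493/1792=195.59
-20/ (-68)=5/ 17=0.29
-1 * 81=-81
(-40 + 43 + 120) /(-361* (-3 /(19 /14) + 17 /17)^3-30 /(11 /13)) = 25707 /126427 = 0.20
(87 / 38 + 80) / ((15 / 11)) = 34397 / 570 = 60.35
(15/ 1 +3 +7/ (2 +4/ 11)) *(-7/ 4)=-3815/ 104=-36.68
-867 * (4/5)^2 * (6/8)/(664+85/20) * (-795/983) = 245072/486585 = 0.50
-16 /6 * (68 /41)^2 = -36992 /5043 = -7.34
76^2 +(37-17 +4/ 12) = 17389/ 3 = 5796.33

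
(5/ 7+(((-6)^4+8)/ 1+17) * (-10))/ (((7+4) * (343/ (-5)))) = 462325/ 26411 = 17.51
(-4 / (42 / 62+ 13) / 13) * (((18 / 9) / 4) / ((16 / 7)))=-217 / 44096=-0.00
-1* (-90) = 90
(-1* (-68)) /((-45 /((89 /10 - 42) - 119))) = 229.84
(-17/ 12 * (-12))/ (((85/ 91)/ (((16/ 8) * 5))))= 182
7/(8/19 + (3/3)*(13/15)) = 1995/367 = 5.44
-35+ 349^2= 121766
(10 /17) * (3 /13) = 30 /221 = 0.14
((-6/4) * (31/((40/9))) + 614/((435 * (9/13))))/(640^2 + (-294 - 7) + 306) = -527659/25657657200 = -0.00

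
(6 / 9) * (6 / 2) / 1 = 2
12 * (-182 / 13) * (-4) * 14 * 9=84672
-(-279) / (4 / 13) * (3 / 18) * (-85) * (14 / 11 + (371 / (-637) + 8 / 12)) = -10737625 / 616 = -17431.21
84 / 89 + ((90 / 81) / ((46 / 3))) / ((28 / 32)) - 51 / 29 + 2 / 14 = -734420 / 1246623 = -0.59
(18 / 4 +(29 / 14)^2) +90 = 98.79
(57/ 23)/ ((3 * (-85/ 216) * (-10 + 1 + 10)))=-4104/ 1955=-2.10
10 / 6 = 5 / 3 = 1.67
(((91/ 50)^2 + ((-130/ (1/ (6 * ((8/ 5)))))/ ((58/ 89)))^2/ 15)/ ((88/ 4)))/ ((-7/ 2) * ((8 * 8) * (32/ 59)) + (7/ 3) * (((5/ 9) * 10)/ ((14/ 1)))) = -818878751251353/ 8883781555000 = -92.18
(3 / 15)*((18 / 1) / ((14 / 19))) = 171 / 35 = 4.89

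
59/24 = 2.46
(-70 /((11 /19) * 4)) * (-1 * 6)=1995 /11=181.36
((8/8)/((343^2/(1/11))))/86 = 1/111295954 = 0.00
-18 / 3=-6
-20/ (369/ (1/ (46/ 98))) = -980/ 8487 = -0.12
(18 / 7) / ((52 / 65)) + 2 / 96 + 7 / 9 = 4.01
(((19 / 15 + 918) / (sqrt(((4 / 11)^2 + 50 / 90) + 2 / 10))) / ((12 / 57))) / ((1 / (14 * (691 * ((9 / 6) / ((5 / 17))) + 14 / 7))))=711330978127 * sqrt(24170) / 483400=228772280.57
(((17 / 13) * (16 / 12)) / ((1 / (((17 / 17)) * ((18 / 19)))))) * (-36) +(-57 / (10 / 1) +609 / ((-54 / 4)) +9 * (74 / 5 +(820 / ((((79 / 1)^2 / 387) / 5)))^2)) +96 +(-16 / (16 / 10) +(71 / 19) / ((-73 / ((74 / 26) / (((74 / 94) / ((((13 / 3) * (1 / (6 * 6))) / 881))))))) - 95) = 38874250111883100188693 / 66823288217300628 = 581747.04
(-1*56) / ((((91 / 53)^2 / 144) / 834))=-2698797312 / 1183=-2281316.41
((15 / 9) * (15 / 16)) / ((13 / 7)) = 175 / 208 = 0.84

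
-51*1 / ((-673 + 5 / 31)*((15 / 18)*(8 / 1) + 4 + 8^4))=4743 / 256970560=0.00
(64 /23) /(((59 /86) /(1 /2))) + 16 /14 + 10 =125110 /9499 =13.17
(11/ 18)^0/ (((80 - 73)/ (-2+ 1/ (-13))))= -27/ 91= -0.30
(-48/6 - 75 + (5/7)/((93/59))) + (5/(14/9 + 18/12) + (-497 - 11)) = -4217188/7161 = -588.91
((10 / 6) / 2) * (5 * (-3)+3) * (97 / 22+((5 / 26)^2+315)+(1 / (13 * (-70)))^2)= -1454933118 / 455455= -3194.46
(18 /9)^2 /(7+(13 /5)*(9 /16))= 320 /677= 0.47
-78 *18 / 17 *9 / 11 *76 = -960336 / 187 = -5135.49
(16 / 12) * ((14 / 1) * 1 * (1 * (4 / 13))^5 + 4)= 1999344 / 371293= 5.38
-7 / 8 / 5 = -7 / 40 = -0.18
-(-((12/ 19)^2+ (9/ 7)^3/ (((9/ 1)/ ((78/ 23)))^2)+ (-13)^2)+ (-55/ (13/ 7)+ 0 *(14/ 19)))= 169723750286/ 851530771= 199.32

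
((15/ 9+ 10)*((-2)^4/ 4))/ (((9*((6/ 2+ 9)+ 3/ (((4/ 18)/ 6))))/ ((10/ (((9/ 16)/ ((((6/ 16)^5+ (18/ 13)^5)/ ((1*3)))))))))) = 44655670675/ 26519231232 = 1.68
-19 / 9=-2.11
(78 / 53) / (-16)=-39 / 424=-0.09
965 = 965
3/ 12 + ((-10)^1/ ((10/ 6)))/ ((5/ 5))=-23/ 4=-5.75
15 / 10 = 3 / 2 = 1.50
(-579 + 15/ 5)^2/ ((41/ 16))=5308416/ 41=129473.56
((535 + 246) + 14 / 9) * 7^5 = 118371701 / 9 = 13152411.22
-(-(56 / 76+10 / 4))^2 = -15129 / 1444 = -10.48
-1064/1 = -1064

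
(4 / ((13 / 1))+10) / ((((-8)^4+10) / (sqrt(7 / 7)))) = 67 / 26689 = 0.00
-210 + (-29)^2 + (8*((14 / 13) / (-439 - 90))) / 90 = 195272359 / 309465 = 631.00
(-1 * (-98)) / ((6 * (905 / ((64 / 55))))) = 3136 / 149325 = 0.02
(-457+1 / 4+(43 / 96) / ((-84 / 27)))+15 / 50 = -2045541 / 4480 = -456.59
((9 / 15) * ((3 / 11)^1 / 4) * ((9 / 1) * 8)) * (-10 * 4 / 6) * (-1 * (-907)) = -195912 / 11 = -17810.18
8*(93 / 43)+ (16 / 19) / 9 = 17.40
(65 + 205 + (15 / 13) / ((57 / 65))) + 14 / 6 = 15598 / 57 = 273.65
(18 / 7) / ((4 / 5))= 45 / 14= 3.21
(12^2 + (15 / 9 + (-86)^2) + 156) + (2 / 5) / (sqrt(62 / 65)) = sqrt(4030) / 155 + 23093 / 3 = 7698.08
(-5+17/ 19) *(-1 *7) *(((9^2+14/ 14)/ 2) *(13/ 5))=3063.35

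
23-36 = -13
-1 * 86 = -86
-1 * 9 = -9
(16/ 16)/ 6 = 1/ 6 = 0.17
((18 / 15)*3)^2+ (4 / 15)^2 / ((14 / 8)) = 20476 / 1575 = 13.00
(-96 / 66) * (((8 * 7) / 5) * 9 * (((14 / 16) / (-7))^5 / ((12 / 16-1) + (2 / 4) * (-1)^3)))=-21 / 3520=-0.01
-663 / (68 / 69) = -2691 / 4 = -672.75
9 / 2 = 4.50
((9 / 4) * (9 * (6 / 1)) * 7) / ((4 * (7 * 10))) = 243 / 80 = 3.04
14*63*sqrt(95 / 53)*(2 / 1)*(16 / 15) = 9408*sqrt(5035) / 265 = 2519.13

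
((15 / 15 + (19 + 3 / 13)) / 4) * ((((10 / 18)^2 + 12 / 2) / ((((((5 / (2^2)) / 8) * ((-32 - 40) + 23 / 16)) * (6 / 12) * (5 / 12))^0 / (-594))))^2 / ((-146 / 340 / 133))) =-2573715993310 / 117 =-21997572592.39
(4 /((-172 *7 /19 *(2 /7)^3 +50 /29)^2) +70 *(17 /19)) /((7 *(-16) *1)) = -3855763647 /3356868016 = -1.15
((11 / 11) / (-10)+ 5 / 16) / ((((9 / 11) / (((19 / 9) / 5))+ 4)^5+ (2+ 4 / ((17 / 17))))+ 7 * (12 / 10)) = 0.00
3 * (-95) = -285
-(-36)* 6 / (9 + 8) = 12.71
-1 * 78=-78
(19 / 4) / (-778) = -19 / 3112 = -0.01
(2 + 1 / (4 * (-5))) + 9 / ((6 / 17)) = 549 / 20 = 27.45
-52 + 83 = 31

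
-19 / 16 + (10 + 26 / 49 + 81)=70829 / 784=90.34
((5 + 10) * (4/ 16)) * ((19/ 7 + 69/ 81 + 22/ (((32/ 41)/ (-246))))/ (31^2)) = -52395025/ 1937376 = -27.04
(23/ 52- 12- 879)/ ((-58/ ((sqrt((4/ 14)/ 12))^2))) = 46309/ 126672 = 0.37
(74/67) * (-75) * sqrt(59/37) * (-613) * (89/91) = 8183550 * sqrt(2183)/6097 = 62712.25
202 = 202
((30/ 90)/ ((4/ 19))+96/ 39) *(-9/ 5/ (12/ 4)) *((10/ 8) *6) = -1893/ 104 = -18.20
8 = 8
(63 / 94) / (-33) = -21 / 1034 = -0.02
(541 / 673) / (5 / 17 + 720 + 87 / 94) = 864518 / 775638557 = 0.00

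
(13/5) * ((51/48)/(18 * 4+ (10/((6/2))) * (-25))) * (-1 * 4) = 39/40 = 0.98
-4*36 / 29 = -144 / 29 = -4.97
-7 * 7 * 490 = -24010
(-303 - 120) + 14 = -409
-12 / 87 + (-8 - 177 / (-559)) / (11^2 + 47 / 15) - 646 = -19505465529 / 30184882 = -646.20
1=1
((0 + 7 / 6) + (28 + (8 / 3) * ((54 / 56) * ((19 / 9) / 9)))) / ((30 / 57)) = 71269 / 1260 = 56.56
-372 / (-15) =124 / 5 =24.80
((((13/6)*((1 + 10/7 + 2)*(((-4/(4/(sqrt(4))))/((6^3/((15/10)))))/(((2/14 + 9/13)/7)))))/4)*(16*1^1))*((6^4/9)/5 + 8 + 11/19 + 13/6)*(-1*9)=826646093/519840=1590.19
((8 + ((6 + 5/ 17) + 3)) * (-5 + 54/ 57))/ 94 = -11319/ 15181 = -0.75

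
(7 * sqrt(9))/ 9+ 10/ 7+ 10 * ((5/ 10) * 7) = 814/ 21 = 38.76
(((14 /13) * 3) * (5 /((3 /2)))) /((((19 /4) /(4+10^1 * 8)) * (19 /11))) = 517440 /4693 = 110.26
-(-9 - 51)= 60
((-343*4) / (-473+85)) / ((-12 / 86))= -14749 / 582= -25.34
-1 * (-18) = 18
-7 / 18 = -0.39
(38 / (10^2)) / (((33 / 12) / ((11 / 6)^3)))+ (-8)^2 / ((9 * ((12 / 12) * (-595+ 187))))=0.83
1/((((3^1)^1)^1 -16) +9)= -1/4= -0.25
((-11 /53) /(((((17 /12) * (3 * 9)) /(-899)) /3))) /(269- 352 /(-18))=118668 /2339897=0.05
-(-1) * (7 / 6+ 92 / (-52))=-0.60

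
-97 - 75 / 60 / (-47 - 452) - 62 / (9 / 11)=-3103735 / 17964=-172.78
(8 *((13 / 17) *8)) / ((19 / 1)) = 832 / 323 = 2.58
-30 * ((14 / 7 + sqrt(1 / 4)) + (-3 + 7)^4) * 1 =-7755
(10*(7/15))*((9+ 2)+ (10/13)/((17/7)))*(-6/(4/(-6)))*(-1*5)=-525210/221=-2376.52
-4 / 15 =-0.27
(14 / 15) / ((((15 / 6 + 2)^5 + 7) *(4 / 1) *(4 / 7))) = 196 / 889095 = 0.00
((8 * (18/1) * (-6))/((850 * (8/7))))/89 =-378/37825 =-0.01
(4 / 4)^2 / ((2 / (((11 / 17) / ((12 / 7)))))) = 77 / 408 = 0.19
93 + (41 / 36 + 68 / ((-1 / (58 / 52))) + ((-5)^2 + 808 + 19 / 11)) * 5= 20041679 / 5148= 3893.10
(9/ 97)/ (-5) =-9/ 485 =-0.02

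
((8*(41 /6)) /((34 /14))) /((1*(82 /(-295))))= -4130 /51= -80.98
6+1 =7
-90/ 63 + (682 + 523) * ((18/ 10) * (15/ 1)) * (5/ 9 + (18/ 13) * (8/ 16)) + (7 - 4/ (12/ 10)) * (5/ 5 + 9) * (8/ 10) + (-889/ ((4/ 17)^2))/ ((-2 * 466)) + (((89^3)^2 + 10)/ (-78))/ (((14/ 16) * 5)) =-9881037577557521/ 6784960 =-1456314787.05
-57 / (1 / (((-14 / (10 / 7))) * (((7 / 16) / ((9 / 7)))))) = 45619 / 240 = 190.08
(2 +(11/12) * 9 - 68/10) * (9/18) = 69/40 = 1.72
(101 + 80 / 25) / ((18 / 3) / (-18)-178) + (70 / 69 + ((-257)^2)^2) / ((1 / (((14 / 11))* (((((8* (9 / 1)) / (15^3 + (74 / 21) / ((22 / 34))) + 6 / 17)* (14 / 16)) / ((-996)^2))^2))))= -182686080768425338851842757589129 / 312982584688926974065341603686400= -0.58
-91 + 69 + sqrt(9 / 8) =-20.94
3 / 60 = 1 / 20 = 0.05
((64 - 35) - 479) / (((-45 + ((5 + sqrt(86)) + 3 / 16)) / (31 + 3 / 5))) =465.64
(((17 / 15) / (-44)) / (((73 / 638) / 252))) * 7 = -144942 / 365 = -397.10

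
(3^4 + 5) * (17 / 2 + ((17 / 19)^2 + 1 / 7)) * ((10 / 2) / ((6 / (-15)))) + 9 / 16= -410429457 / 40432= -10151.10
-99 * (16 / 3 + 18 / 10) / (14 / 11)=-554.87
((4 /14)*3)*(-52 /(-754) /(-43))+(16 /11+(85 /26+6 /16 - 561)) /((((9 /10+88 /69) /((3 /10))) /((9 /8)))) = -10342080773601 /119911599808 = -86.25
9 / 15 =3 / 5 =0.60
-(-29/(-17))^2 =-2.91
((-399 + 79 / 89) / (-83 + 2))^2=1255426624 / 51969681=24.16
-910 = -910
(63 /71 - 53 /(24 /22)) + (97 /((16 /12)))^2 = 17874505 /3408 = 5244.87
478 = 478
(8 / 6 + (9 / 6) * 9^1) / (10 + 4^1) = 89 / 84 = 1.06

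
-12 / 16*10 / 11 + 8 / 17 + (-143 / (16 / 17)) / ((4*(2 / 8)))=-455229 / 2992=-152.15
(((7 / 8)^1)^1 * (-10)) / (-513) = 35 / 2052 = 0.02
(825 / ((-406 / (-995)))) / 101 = 820875 / 41006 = 20.02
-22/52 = -11/26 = -0.42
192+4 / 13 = 2500 / 13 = 192.31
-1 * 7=-7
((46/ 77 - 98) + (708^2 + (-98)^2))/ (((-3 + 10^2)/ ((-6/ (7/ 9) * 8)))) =-16990273152/ 52283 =-324967.45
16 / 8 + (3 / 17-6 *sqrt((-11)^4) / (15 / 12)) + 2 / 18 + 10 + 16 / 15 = -434096 / 765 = -567.45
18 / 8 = 9 / 4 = 2.25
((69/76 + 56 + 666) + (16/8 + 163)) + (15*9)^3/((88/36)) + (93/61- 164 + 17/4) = 25682777069/25498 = 1007246.73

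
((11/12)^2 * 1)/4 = 0.21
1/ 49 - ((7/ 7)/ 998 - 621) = 30369091/ 48902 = 621.02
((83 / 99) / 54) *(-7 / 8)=-581 / 42768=-0.01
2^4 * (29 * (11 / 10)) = 510.40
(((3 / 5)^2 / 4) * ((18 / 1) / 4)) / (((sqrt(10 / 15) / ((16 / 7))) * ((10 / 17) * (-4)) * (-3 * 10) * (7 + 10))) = 27 * sqrt(6) / 70000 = 0.00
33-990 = -957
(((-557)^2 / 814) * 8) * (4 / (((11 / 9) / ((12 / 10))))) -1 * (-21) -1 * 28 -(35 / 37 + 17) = 267496721 / 22385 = 11949.82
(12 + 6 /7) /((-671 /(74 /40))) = -0.04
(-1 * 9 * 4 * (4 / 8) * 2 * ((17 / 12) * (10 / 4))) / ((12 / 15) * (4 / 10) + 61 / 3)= -19125 / 3098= -6.17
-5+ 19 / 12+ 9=67 / 12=5.58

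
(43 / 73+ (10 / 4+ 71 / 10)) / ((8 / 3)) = 11157 / 2920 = 3.82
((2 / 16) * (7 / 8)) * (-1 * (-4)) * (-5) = -35 / 16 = -2.19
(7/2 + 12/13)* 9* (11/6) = 3795/52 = 72.98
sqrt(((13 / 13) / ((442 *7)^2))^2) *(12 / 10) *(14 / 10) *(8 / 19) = 12 / 162396325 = 0.00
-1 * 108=-108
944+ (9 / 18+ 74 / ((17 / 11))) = 33741 / 34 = 992.38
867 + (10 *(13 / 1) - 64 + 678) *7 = 6075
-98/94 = -49/47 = -1.04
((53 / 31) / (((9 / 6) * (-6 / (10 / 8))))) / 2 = -265 / 2232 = -0.12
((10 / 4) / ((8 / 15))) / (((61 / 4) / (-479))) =-147.23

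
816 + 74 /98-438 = 18559 /49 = 378.76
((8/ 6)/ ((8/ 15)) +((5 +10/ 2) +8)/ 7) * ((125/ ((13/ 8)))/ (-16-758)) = -17750/ 35217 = -0.50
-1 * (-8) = 8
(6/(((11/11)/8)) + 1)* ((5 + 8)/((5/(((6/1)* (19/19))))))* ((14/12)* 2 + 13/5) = 94276/25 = 3771.04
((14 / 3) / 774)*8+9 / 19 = 11513 / 22059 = 0.52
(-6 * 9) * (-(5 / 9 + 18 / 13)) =1362 / 13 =104.77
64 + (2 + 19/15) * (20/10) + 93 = 2453/15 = 163.53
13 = 13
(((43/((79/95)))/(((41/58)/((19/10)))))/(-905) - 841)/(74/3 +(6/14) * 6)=-25889527251/838350370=-30.88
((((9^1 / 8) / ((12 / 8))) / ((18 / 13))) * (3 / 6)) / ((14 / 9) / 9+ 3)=351 / 4112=0.09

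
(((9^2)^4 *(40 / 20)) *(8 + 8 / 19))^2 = 189749267338428518400 / 361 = 525621239164621934.63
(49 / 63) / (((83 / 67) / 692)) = 434.47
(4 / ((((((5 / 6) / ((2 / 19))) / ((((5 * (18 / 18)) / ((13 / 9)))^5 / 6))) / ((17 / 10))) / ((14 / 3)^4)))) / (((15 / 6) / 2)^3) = 121878908928 / 7054567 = 17276.60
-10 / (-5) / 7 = 2 / 7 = 0.29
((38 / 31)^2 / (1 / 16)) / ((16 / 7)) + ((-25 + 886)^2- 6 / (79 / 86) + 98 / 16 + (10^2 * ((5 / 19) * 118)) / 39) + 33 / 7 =2335706904831133 / 3150334824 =741415.45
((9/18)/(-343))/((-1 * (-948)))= -1/650328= -0.00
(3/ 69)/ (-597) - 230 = -3158131/ 13731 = -230.00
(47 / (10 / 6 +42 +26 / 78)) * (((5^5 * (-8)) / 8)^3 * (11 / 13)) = -1434326171875 / 52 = -27583195612.98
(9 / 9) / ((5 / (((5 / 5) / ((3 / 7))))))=7 / 15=0.47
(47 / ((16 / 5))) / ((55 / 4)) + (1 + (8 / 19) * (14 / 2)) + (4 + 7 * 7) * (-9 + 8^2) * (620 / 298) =756076157 / 124564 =6069.78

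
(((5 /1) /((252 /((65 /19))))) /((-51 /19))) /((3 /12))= -325 /3213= -0.10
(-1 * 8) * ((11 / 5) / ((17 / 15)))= -15.53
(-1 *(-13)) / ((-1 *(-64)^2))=-0.00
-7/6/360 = -7/2160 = -0.00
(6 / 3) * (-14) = -28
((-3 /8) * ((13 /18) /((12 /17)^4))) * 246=-44516693 /165888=-268.35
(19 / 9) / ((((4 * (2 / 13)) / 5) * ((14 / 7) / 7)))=60.03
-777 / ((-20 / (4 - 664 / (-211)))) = 292929 / 1055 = 277.66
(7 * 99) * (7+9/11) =5418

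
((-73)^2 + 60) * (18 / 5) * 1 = 97002 / 5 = 19400.40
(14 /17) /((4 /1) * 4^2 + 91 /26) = 28 /2295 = 0.01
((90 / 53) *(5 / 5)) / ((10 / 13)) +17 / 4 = 1369 / 212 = 6.46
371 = 371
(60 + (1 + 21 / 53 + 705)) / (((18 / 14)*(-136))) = -284333 / 64872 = -4.38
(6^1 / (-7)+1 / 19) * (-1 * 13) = 1391 / 133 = 10.46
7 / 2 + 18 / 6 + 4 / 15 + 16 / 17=3931 / 510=7.71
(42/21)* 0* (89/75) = 0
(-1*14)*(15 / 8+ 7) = -497 / 4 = -124.25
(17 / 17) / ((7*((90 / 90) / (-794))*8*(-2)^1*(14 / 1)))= 397 / 784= 0.51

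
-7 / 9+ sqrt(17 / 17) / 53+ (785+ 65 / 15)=376150 / 477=788.57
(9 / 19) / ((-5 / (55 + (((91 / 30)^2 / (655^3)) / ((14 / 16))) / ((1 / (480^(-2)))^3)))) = -5.21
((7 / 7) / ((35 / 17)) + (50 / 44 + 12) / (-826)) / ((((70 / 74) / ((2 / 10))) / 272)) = 107400492 / 3975125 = 27.02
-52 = -52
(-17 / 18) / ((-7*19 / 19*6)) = 17 / 756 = 0.02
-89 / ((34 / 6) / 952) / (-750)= 2492 / 125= 19.94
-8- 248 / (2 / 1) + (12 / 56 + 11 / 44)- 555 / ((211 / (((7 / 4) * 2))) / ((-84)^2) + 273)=-25215368417 / 188782132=-133.57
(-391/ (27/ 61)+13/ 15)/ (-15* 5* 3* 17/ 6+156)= 238276/ 130005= 1.83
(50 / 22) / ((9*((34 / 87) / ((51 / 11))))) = 725 / 242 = 3.00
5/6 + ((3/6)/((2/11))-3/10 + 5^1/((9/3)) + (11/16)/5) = 407/80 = 5.09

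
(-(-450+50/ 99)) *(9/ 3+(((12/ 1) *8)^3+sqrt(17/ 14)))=22250 *sqrt(238)/ 693+13123628500/ 33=397686207.44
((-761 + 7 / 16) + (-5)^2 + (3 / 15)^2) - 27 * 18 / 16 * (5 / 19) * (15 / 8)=-22815509 / 30400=-750.51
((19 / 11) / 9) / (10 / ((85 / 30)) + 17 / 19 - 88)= -6137 / 2672505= -0.00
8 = 8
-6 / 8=-0.75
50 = 50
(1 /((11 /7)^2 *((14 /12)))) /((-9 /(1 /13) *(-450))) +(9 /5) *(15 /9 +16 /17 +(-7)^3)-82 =-12539562631 /18050175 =-694.71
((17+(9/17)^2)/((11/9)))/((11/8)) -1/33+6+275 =2777672/9537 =291.25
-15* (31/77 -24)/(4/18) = 245295/154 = 1592.82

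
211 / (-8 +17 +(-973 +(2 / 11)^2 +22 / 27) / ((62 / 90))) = -0.15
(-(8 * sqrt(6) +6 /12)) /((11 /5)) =-40 * sqrt(6) /11 - 5 /22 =-9.13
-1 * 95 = -95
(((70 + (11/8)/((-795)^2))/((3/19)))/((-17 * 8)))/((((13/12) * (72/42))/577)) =-27161249938151/26818084800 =-1012.80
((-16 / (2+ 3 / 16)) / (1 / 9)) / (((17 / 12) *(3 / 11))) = -101376 / 595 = -170.38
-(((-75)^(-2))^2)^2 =-1 / 1001129150390625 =-0.00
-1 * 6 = -6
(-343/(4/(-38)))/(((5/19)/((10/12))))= 123823/12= 10318.58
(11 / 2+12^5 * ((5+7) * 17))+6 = 101523479 / 2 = 50761739.50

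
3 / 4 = 0.75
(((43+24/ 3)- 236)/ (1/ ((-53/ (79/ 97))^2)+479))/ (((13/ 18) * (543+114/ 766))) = -374537843651/ 380407785307368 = -0.00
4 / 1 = 4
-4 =-4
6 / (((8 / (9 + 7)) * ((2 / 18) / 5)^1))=540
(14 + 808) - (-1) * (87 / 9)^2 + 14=8365 / 9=929.44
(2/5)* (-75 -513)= -1176/5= -235.20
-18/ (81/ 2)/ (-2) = 0.22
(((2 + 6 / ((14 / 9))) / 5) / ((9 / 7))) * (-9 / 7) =-41 / 35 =-1.17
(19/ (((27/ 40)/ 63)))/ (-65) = -1064/ 39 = -27.28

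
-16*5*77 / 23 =-6160 / 23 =-267.83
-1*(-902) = 902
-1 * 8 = -8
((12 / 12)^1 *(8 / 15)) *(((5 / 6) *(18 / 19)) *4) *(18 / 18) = 32 / 19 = 1.68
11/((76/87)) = 957/76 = 12.59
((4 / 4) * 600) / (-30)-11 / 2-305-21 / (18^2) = -35701 / 108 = -330.56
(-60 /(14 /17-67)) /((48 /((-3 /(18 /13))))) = -221 /5400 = -0.04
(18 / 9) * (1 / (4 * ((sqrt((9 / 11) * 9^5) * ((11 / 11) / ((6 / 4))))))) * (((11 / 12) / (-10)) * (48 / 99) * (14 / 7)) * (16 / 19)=-16 * sqrt(11) / 207765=-0.00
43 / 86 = 1 / 2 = 0.50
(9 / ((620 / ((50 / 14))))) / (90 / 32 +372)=0.00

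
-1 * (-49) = 49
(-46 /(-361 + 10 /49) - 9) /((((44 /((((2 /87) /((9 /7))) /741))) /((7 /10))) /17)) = -130661881 /2256629944140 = -0.00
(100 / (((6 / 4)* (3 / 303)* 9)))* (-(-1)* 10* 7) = 1414000 / 27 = 52370.37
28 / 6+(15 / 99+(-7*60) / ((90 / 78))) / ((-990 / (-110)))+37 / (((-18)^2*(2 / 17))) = -247985 / 7128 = -34.79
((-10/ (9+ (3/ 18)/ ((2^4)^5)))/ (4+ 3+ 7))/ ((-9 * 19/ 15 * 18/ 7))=5242880/ 1936510191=0.00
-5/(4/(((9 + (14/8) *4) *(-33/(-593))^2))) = -21780/351649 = -0.06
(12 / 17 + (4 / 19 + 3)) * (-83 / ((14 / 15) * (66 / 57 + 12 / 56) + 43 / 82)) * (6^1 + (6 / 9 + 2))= -1565380 / 1003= -1560.70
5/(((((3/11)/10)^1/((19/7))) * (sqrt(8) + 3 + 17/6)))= 104500/937 - 250800 * sqrt(2)/6559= 57.45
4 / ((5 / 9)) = 36 / 5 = 7.20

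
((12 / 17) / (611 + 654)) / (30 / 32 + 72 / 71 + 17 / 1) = 13632 / 462981145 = 0.00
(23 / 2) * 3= 69 / 2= 34.50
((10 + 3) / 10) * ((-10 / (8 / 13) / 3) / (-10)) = 169 / 240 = 0.70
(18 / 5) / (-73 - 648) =-18 / 3605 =-0.00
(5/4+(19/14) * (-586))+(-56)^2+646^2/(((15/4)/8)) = 374898761/420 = 892616.10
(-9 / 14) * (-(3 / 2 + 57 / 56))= 1269 / 784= 1.62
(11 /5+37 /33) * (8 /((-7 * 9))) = -0.42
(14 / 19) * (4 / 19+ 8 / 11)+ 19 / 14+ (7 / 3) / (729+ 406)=388099483 / 189297570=2.05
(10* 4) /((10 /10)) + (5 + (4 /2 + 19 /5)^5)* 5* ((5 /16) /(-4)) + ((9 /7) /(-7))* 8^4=-642521963 /196000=-3278.17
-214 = -214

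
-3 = -3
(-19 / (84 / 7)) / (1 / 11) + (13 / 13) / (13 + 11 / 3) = -17.36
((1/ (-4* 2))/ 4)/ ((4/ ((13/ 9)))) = -0.01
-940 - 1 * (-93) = -847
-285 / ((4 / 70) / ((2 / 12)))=-3325 / 4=-831.25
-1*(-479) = 479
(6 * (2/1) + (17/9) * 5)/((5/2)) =386/45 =8.58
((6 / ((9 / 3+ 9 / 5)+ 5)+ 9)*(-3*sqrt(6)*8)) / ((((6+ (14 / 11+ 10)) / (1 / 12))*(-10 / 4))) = 10362*sqrt(6) / 23275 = 1.09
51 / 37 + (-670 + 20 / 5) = -24591 / 37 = -664.62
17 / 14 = 1.21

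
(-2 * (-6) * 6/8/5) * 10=18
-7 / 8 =-0.88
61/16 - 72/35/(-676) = 3.82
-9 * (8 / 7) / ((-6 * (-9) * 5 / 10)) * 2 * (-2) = 1.52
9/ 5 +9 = 54/ 5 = 10.80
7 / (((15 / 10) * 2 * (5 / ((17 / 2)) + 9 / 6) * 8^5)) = 119 / 3489792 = 0.00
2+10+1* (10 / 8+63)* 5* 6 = 3879 / 2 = 1939.50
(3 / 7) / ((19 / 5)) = 15 / 133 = 0.11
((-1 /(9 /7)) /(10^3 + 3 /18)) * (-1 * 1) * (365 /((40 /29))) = 14819 /72012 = 0.21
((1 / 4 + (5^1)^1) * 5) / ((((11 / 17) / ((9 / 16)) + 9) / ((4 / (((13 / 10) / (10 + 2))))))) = 1927800 / 20189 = 95.49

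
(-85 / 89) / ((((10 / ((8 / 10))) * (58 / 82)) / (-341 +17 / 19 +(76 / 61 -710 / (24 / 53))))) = 18484050377 / 89741370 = 205.97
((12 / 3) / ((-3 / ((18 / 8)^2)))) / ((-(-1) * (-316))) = 27 / 1264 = 0.02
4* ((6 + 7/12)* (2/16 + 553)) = 116525/8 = 14565.62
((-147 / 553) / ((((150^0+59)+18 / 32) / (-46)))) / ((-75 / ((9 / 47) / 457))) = -15456 / 13701991075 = -0.00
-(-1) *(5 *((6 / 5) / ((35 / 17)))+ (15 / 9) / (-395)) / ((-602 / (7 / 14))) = -24139 / 9987180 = -0.00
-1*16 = -16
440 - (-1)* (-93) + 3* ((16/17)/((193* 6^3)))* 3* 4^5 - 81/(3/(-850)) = 229314419/9843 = 23297.21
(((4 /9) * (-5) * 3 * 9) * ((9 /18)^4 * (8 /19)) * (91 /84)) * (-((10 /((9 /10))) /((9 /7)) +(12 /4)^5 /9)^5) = 13036087776144108455 /132497807238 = 98387196.35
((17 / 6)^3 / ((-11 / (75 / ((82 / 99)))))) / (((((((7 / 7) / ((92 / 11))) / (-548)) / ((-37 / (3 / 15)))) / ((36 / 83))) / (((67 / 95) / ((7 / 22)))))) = -69078706878600 / 452599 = -152626733.33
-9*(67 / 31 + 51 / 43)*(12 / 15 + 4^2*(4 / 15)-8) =88.37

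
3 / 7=0.43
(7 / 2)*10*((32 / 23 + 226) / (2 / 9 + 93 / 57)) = 31301550 / 7291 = 4293.18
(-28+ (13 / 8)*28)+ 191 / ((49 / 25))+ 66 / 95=1076643 / 9310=115.64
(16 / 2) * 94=752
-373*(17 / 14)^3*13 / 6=-23823137 / 16464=-1446.98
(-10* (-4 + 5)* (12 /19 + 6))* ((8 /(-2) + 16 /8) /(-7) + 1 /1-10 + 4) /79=5940 /1501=3.96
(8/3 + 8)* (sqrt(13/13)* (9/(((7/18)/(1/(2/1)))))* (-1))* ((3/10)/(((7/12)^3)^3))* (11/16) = -4597364293632/1412376245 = -3255.06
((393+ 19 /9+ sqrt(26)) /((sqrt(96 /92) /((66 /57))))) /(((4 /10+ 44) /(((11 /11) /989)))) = 55 *sqrt(897) /12514806+ 48895 *sqrt(138) /56316627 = 0.01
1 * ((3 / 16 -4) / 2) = -61 / 32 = -1.91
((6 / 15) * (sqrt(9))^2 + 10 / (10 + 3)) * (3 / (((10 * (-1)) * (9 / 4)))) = -568 / 975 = -0.58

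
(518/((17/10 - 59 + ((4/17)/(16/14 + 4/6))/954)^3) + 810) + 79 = 22654794262821956060370419/25483537040654607131771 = 889.00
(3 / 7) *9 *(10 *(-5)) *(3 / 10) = -405 / 7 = -57.86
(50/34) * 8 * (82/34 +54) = 191800/289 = 663.67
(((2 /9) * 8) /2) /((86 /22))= 0.23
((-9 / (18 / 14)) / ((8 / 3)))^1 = -21 / 8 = -2.62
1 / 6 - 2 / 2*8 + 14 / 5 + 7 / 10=-13 / 3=-4.33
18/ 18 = 1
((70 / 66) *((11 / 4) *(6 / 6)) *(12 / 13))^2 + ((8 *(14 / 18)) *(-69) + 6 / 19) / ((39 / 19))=-306877 / 1521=-201.76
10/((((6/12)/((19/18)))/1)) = 190/9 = 21.11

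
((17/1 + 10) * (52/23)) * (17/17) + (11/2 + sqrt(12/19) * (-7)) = 60.98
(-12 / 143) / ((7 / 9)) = -108 / 1001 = -0.11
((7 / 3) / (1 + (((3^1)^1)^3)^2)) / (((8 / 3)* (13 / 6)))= 21 / 37960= 0.00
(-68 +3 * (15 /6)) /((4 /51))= -6171 /8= -771.38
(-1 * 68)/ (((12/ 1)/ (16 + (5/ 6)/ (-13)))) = -21131/ 234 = -90.30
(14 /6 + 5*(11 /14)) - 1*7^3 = -14143 /42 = -336.74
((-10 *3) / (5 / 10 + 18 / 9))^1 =-12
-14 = -14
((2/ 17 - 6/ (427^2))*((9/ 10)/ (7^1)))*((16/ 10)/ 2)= 6562008/ 542428775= 0.01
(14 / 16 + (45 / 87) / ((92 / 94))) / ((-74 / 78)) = -292071 / 197432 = -1.48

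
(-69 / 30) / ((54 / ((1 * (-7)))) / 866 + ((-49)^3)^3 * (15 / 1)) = 0.00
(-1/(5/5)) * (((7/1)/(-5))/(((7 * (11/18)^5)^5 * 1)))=24088659210943104643915283693568/1300706448503774083112172163255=18.52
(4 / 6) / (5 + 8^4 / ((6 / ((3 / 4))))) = 2 / 1551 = 0.00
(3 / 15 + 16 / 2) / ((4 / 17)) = 697 / 20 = 34.85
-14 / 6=-7 / 3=-2.33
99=99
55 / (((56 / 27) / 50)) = 37125 / 28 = 1325.89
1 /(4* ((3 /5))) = 5 /12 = 0.42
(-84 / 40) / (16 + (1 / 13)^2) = -3549 / 27050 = -0.13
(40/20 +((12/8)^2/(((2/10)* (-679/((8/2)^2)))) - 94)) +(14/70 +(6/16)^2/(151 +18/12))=-610112961/6627040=-92.06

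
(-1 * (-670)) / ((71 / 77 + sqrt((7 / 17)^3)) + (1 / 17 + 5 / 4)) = 268.52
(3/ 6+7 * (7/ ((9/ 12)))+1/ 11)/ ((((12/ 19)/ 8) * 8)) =82669/ 792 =104.38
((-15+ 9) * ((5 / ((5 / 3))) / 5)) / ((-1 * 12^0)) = 18 / 5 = 3.60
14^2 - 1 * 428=-232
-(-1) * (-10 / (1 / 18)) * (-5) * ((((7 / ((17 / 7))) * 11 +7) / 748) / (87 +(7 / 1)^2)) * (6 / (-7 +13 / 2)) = -4.11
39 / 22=1.77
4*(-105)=-420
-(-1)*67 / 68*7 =469 / 68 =6.90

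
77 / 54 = 1.43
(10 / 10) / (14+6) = 1 / 20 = 0.05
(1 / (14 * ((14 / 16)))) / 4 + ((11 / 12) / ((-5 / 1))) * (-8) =1093 / 735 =1.49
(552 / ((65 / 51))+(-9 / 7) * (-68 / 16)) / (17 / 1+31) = 266067 / 29120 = 9.14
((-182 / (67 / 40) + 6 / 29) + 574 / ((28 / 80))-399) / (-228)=-733515 / 147668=-4.97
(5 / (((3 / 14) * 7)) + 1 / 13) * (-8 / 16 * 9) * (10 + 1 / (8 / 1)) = -32319 / 208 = -155.38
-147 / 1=-147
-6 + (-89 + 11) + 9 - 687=-762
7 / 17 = 0.41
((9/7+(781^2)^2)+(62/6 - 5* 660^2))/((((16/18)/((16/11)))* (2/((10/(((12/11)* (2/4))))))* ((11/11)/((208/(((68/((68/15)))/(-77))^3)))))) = -157019859896803785.36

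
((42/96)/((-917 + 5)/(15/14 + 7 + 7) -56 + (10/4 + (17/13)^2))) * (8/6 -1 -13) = 4742647/96109668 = 0.05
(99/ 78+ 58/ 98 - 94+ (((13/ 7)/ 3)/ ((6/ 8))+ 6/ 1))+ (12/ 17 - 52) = -26627837/ 194922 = -136.61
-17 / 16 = -1.06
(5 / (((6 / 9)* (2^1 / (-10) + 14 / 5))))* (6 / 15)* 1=15 / 13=1.15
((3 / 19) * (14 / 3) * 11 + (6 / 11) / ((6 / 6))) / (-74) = -904 / 7733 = -0.12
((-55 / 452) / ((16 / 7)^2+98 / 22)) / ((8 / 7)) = -207515 / 18864672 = -0.01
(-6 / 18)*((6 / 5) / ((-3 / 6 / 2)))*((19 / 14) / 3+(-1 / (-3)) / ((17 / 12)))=1964 / 1785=1.10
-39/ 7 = -5.57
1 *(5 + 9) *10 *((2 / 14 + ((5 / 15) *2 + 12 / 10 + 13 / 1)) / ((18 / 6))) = 6304 / 9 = 700.44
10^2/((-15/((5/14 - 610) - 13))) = 87170/21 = 4150.95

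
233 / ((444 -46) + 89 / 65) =15145 / 25959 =0.58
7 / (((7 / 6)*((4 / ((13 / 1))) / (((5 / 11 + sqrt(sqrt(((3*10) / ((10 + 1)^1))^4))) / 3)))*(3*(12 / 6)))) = 455 / 132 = 3.45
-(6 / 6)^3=-1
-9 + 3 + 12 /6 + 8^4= 4092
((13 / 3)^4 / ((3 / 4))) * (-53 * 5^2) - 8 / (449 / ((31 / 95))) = -6456828171764 / 10365165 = -622935.40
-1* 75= -75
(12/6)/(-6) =-1/3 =-0.33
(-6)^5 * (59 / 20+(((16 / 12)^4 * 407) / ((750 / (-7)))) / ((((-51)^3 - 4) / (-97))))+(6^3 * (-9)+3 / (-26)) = -10698482168537 / 431128750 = -24815.05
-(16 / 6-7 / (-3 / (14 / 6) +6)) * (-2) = 26 / 11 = 2.36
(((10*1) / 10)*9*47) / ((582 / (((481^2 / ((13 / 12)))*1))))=15056262 / 97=155219.20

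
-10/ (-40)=1/ 4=0.25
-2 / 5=-0.40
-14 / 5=-2.80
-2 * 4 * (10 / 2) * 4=-160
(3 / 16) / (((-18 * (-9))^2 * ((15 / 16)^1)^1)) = 1 / 131220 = 0.00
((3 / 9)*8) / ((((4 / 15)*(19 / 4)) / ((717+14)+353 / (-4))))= 25710 / 19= 1353.16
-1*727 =-727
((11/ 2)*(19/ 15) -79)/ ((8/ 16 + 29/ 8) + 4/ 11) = -95084/ 5925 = -16.05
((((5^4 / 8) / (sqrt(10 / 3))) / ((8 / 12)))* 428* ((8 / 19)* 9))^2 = 3912337968750 / 361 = 10837501298.48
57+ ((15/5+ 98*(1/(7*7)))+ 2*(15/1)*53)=1652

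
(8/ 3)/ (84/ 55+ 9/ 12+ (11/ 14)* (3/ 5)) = 0.97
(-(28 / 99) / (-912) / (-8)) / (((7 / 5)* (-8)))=5 / 1444608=0.00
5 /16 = 0.31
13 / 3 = 4.33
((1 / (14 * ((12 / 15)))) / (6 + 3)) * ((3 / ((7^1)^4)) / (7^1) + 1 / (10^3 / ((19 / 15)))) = 364333 / 25412184000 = 0.00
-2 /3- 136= -410 /3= -136.67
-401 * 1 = -401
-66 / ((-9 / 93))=682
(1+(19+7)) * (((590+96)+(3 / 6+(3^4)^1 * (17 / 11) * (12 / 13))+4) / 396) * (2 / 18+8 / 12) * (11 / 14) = 230531 / 6864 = 33.59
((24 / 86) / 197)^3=1728 / 607860671111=0.00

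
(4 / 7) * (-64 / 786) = -128 / 2751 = -0.05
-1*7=-7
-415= -415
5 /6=0.83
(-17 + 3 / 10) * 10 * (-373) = 62291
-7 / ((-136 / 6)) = 21 / 68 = 0.31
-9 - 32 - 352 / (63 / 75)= -9661 / 21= -460.05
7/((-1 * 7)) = -1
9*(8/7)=10.29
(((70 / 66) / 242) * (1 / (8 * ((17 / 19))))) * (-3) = -665 / 362032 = -0.00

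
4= 4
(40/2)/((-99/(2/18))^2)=20/793881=0.00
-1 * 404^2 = -163216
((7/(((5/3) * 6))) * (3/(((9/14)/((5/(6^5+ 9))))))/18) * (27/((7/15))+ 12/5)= 4921/700650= 0.01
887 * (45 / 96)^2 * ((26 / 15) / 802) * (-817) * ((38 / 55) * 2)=-536987139 / 1129216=-475.54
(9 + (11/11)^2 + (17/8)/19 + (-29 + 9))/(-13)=1503/1976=0.76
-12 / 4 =-3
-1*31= -31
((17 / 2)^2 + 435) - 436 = 285 / 4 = 71.25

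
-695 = -695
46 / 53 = 0.87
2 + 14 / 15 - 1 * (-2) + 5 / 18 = 5.21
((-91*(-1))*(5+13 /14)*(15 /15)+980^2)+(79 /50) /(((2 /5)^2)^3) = 123049631 /128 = 961325.24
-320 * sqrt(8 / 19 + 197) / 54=-1760 * sqrt(589) / 513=-83.26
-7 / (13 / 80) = -43.08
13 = 13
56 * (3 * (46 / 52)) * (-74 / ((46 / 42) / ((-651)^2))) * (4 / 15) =-73761716448 / 65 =-1134795637.66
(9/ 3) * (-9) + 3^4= 54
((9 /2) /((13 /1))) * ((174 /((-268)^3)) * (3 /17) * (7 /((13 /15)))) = -246645 /55301894336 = -0.00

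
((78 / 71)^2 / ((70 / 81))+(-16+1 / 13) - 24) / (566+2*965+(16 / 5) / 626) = -27658726707 / 1791917051288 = -0.02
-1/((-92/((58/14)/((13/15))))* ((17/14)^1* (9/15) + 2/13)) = 2175/36938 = 0.06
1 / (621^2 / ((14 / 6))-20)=7 / 1156783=0.00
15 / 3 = 5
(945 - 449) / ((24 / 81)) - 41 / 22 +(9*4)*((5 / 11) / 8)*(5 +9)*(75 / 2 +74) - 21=53285 / 11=4844.09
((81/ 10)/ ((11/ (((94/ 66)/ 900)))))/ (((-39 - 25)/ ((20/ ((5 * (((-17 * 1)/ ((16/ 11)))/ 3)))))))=423/ 22627000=0.00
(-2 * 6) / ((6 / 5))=-10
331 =331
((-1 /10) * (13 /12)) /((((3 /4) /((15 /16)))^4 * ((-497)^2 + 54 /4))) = -325 /303541248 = -0.00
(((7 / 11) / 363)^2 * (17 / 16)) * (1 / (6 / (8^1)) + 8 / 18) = 833 / 143496441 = 0.00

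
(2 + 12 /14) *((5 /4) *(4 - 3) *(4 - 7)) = -75 /7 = -10.71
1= 1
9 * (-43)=-387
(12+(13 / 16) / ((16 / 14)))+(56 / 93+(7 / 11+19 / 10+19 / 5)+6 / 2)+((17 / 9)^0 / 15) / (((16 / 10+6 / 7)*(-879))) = 560492801213 / 24746451840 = 22.65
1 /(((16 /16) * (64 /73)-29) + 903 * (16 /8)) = 73 /129785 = 0.00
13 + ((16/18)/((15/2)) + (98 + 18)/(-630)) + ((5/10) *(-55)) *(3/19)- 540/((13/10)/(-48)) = 19947.05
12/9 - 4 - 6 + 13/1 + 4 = 25/3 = 8.33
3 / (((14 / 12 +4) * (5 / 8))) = 144 / 155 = 0.93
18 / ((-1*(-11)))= 18 / 11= 1.64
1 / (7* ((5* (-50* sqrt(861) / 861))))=-sqrt(861) / 1750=-0.02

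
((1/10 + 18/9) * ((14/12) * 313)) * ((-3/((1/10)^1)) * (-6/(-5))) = -138033/5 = -27606.60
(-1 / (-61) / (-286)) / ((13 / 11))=-1 / 20618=-0.00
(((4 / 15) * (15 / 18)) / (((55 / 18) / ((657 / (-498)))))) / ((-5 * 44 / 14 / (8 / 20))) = 3066 / 1255375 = 0.00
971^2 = 942841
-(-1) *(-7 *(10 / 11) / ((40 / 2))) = -7 / 22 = -0.32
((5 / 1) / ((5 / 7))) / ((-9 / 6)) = -14 / 3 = -4.67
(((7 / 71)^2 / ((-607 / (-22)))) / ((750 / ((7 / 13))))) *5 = 3773 / 2983389825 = 0.00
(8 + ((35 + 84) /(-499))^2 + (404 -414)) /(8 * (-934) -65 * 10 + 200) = 483841 /1972585922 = 0.00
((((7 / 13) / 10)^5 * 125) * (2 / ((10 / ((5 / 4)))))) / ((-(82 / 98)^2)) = -40353607 / 1997259305600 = -0.00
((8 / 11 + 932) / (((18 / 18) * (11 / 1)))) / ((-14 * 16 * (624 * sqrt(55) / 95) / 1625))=-2030625 * sqrt(55) / 1192576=-12.63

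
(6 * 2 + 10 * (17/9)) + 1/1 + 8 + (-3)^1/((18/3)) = 709/18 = 39.39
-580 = -580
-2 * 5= -10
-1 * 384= -384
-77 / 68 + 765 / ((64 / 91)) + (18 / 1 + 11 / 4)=1204799 / 1088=1107.35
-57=-57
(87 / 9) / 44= 29 / 132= 0.22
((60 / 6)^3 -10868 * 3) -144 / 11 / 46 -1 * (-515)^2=-75097809 / 253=-296829.28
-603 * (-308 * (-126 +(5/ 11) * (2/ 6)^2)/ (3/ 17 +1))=-19883067.40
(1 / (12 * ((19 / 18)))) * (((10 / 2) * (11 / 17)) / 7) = 165 / 4522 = 0.04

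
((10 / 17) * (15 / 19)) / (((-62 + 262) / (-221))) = -39 / 76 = -0.51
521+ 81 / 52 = 27173 / 52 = 522.56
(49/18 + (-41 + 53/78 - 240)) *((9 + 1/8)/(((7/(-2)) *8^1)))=2370967/26208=90.47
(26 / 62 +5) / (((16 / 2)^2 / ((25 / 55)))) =105 / 2728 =0.04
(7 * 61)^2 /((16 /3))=546987 /16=34186.69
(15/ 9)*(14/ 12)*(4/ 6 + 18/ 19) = 1610/ 513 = 3.14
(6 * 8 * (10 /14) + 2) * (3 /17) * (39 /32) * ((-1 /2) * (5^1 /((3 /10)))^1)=-123825 /1904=-65.03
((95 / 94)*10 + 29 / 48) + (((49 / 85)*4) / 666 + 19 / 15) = 255013057 / 21285360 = 11.98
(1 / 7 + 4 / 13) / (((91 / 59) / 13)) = 2419 / 637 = 3.80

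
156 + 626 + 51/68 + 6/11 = 34465/44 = 783.30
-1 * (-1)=1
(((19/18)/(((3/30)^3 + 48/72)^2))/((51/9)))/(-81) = -9500000/1841512131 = -0.01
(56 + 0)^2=3136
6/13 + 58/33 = 952/429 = 2.22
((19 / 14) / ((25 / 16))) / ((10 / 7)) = 76 / 125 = 0.61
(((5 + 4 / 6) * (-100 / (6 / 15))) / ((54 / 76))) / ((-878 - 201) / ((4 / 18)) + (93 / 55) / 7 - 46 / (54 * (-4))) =248710000 / 605618373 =0.41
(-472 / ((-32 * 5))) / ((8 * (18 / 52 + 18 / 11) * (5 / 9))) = 8437 / 25200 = 0.33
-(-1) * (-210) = -210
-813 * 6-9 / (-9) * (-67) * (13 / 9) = -44773 / 9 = -4974.78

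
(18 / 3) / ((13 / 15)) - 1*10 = -40 / 13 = -3.08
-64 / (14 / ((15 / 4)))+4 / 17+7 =-9.91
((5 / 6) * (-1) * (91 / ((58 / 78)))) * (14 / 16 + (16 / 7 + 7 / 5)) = -465.11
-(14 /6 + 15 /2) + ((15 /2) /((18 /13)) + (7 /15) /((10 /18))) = -1073 /300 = -3.58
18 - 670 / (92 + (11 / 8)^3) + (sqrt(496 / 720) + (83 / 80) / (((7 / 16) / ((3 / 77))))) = sqrt(155) / 15 + 287429873 / 26106465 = 11.84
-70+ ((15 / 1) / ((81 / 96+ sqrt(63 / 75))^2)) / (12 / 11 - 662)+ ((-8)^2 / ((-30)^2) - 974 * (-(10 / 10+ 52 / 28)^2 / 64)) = 405504000 * sqrt(21) / 868509823+ 998876260462589 / 19150641597150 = 54.30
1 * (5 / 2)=5 / 2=2.50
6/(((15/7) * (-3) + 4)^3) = -2058/4913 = -0.42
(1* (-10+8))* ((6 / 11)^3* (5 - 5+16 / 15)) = -2304 / 6655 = -0.35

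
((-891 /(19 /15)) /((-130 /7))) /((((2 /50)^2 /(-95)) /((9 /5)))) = -105249375 /26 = -4048052.88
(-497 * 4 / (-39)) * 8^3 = 1017856 / 39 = 26098.87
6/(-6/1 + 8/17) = -51/47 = -1.09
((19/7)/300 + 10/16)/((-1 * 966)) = -2663/4057200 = -0.00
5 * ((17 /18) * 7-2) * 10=2075 /9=230.56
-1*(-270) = 270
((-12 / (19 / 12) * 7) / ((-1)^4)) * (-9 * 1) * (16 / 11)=145152 / 209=694.51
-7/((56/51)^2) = -2601/448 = -5.81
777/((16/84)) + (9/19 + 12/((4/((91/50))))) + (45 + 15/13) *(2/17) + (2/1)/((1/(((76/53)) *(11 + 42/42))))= 91801274937/22254700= 4125.03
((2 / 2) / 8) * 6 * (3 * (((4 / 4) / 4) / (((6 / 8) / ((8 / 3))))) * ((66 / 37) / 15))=44 / 185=0.24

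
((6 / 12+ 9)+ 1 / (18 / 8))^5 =183765996899 / 1889568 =97252.92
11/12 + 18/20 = 109/60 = 1.82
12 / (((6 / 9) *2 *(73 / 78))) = 702 / 73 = 9.62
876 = 876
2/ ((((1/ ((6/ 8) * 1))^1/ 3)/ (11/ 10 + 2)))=13.95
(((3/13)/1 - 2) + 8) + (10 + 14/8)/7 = 2879/364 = 7.91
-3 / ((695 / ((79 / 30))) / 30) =-237 / 695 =-0.34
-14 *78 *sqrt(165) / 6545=-156 *sqrt(165) / 935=-2.14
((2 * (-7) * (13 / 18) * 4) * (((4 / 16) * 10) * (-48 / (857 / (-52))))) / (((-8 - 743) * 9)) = 757120 / 17377389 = 0.04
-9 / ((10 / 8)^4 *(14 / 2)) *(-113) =260352 / 4375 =59.51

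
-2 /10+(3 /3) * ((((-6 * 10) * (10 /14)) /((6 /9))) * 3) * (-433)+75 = 2925368 /35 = 83581.94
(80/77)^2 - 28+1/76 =-12124583/450604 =-26.91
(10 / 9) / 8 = 5 / 36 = 0.14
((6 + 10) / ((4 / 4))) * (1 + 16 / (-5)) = -176 / 5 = -35.20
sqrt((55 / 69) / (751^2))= sqrt(3795) / 51819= 0.00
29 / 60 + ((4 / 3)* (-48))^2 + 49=248729 / 60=4145.48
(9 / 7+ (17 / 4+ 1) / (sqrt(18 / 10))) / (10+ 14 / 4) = 2 / 21+ 7*sqrt(5) / 54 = 0.39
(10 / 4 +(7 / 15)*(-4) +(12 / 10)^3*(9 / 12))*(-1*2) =-1447 / 375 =-3.86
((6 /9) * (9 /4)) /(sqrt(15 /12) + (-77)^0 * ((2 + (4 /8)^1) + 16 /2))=63 /436 - 3 * sqrt(5) /436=0.13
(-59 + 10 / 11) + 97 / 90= -56443 / 990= -57.01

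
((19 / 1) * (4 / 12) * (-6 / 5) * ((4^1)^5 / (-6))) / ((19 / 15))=1024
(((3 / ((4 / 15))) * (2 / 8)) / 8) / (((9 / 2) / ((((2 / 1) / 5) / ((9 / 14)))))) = 7 / 144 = 0.05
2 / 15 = 0.13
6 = 6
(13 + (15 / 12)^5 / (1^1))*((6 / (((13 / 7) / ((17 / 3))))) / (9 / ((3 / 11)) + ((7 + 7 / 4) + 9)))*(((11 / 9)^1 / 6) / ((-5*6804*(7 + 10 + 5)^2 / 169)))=-1210859 / 100015534080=-0.00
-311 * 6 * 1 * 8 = -14928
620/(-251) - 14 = -4134/251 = -16.47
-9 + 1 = -8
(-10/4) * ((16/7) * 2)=-80/7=-11.43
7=7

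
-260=-260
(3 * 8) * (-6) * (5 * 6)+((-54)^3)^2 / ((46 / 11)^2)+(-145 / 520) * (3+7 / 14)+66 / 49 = 7644446222273557 / 5391568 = 1417852139.17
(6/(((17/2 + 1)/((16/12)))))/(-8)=-2/19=-0.11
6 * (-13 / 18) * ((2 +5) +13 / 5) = -208 / 5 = -41.60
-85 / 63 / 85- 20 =-1261 / 63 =-20.02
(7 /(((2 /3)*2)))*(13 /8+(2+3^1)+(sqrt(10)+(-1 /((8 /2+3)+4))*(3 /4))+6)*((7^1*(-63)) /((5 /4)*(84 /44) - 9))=33957*sqrt(10) /97+3411135 /776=5502.82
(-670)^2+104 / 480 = 26934013 / 60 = 448900.22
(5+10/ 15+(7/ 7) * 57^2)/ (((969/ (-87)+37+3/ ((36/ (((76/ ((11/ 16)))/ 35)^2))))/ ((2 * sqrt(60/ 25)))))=16788319240 * sqrt(15)/ 172113253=377.78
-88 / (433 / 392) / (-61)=34496 / 26413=1.31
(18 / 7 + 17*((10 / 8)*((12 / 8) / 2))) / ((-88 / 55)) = -11.57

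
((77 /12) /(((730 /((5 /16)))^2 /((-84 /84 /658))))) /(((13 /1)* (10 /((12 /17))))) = -11 /1133615575040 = -0.00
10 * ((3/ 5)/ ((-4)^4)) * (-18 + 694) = 507/ 32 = 15.84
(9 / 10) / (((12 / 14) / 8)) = 8.40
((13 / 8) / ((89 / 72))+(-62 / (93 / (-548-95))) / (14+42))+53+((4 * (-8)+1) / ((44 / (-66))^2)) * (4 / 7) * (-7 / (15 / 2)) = 3706951 / 37380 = 99.17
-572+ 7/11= -6285/11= -571.36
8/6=4/3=1.33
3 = 3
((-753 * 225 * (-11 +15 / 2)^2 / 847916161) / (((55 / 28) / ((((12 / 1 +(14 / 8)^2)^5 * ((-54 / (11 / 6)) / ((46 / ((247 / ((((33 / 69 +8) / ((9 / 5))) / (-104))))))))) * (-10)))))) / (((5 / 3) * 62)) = 340283820484290524543793 / 1042197223804436480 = 326506.17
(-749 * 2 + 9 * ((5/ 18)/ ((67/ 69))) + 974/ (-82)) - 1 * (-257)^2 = -371154331/ 5494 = -67556.30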